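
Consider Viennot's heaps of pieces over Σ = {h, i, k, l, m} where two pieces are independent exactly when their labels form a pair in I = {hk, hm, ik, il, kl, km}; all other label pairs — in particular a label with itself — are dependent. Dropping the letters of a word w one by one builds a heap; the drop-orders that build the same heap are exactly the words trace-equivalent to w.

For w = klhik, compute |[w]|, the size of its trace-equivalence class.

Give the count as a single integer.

10

drop 0:k onto floor
drop 1:l onto floor
drop 2:h onto {1:l}
drop 3:i onto {2:h}
drop 4:k onto {0:k}
ground layer = {0:k, 1:l}
drop-orders for the pieces not yet dropped (sum over which currently-grounded one goes next):
  1 to go: {3} 1  {4} 1
  2 to go: {0,4} 1  {2,3} 1  {3,4} 2
  3 to go: {0,3,4} 3  {1,2,3} 1  {2,3,4} 3
  if 0:k drops first: 4 orders
  if 1:l drops first: 6 orders
heap linearizations: 10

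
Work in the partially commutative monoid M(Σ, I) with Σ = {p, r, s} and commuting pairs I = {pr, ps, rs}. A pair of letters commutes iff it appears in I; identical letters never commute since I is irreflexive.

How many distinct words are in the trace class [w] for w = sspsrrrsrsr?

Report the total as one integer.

2772

piece 0:s — minimal
piece 1:s rests on {0:s}
piece 2:p — minimal
piece 3:s rests on {1:s}
piece 4:r — minimal
piece 5:r rests on {4:r}
piece 6:r rests on {5:r}
piece 7:s rests on {3:s}
piece 8:r rests on {6:r}
piece 9:s rests on {7:s}
piece 10:r rests on {8:r}
minimal pieces: {0:s, 2:p, 4:r}
ways to finish when only these pieces remain (= sum over removing one remaining piece with nothing left below it):
  1 left: {2}→1  {9}→1  {10}→1
  2 left: {2,9}→2  {2,10}→2  {7,9}→1  {8,10}→1  {9,10}→2
  3 left: {2,7,9}→3  {2,8,10}→3  {2,9,10}→6  {3,7,9}→1  {6,8,10}→1  {7,9,10}→3  {8,9,10}→3
  4 left: {1,3,7,9}→1  {2,3,7,9}→4  {2,6,8,10}→4  {2,7,9,10}→12  {2,8,9,10}→12  {3,7,9,10}→4  {5,6,8,10}→1  {6,8,9,10}→4  {7,8,9,10}→6
  5 left: {0,1,3,7,9}→1  {1,2,3,7,9}→5  {1,3,7,9,10}→5  {2,3,7,9,10}→20  {2,5,6,8,10}→5  {2,6,8,9,10}→20  {2,7,8,9,10}→30  {3,7,8,9,10}→10  {4,5,6,8,10}→1  {5,6,8,9,10}→5  {6,7,8,9,10}→10
  6 left: {0,1,2,3,7,9}→6  {0,1,3,7,9,10}→6  {1,2,3,7,9,10}→30  {1,3,7,8,9,10}→15  {2,3,7,8,9,10}→60  {2,4,5,6,8,10}→6  {2,5,6,8,9,10}→30  {2,6,7,8,9,10}→60  {3,6,7,8,9,10}→20  {4,5,6,8,9,10}→6  {5,6,7,8,9,10}→15
  7 left: {0,1,2,3,7,9,10}→42  {0,1,3,7,8,9,10}→21  {1,2,3,7,8,9,10}→105  {1,3,6,7,8,9,10}→35  {2,3,6,7,8,9,10}→140  {2,4,5,6,8,9,10}→42  {2,5,6,7,8,9,10}→105  {3,5,6,7,8,9,10}→35  {4,5,6,7,8,9,10}→21
  8 left: {0,1,2,3,7,8,9,10}→168  {0,1,3,6,7,8,9,10}→56  {1,2,3,6,7,8,9,10}→280  {1,3,5,6,7,8,9,10}→70  {2,3,5,6,7,8,9,10}→280  {2,4,5,6,7,8,9,10}→168  {3,4,5,6,7,8,9,10}→56
  9 left: {0,1,2,3,6,7,8,9,10}→504  {0,1,3,5,6,7,8,9,10}→126  {1,2,3,5,6,7,8,9,10}→630  {1,3,4,5,6,7,8,9,10}→126  {2,3,4,5,6,7,8,9,10}→504
  placing 0:s first → 1260 extensions
  placing 2:p first → 252 extensions
  placing 4:r first → 1260 extensions
total linear extensions = 2772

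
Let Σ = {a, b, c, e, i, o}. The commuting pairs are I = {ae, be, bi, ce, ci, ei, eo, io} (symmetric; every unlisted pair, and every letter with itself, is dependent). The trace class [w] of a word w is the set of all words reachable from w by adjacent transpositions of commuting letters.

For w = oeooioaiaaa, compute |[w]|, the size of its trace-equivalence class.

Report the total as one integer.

piece 0:o — minimal
piece 1:e — minimal
piece 2:o rests on {0:o}
piece 3:o rests on {2:o}
piece 4:i — minimal
piece 5:o rests on {3:o}
piece 6:a rests on {4:i, 5:o}
piece 7:i rests on {6:a}
piece 8:a rests on {7:i}
piece 9:a rests on {8:a}
piece 10:a rests on {9:a}
minimal pieces: {0:o, 1:e, 4:i}
ways to finish when only these pieces remain (= sum over removing one remaining piece with nothing left below it):
  1 left: {1}→1  {10}→1
  2 left: {1,10}→2  {9,10}→1
  3 left: {1,9,10}→3  {8,9,10}→1
  4 left: {1,8,9,10}→4  {7,8,9,10}→1
  5 left: {1,7,8,9,10}→5  {6,7,8,9,10}→1
  6 left: {1,6,7,8,9,10}→6  {4,6,7,8,9,10}→1  {5,6,7,8,9,10}→1
  7 left: {1,4,6,7,8,9,10}→7  {1,5,6,7,8,9,10}→7  {3,5,6,7,8,9,10}→1  {4,5,6,7,8,9,10}→2
  8 left: {1,3,5,6,7,8,9,10}→8  {1,4,5,6,7,8,9,10}→16  {2,3,5,6,7,8,9,10}→1  {3,4,5,6,7,8,9,10}→3
  9 left: {0,2,3,5,6,7,8,9,10}→1  {1,2,3,5,6,7,8,9,10}→9  {1,3,4,5,6,7,8,9,10}→27  {2,3,4,5,6,7,8,9,10}→4
  placing 0:o first → 40 extensions
  placing 1:e first → 5 extensions
  placing 4:i first → 10 extensions
total linear extensions = 55

55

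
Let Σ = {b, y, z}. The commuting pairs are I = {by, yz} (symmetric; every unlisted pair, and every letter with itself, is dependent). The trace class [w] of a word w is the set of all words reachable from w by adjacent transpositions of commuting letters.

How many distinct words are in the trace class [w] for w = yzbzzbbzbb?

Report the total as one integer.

piece 0:y — minimal
piece 1:z — minimal
piece 2:b rests on {1:z}
piece 3:z rests on {2:b}
piece 4:z rests on {3:z}
piece 5:b rests on {4:z}
piece 6:b rests on {5:b}
piece 7:z rests on {6:b}
piece 8:b rests on {7:z}
piece 9:b rests on {8:b}
minimal pieces: {0:y, 1:z}
ways to finish when only these pieces remain (= sum over removing one remaining piece with nothing left below it):
  1 left: {0}→1  {9}→1
  2 left: {0,9}→2  {8,9}→1
  3 left: {0,8,9}→3  {7,8,9}→1
  4 left: {0,7,8,9}→4  {6,7,8,9}→1
  5 left: {0,6,7,8,9}→5  {5,6,7,8,9}→1
  6 left: {0,5,6,7,8,9}→6  {4,5,6,7,8,9}→1
  7 left: {0,4,5,6,7,8,9}→7  {3,4,5,6,7,8,9}→1
  8 left: {0,3,4,5,6,7,8,9}→8  {2,3,4,5,6,7,8,9}→1
  placing 0:y first → 1 extensions
  placing 1:z first → 9 extensions
total linear extensions = 10

10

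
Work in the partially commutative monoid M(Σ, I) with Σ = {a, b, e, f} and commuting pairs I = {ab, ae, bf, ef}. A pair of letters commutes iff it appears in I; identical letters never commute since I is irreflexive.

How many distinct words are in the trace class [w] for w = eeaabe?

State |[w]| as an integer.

#0=e has no predecessor
#1=e depends on [0:e]
#2=a has no predecessor
#3=a depends on [2:a]
#4=b depends on [1:e]
#5=e depends on [4:b]
sources: [0:e, 2:a]
N(rest) = Σ N(rest − s) over sources s of rest; N(one piece) = 1:
  size 1 → [3]=1  [5]=1
  size 2 → [2,3]=1  [3,5]=2  [4,5]=1
  size 3 → [1,4,5]=1  [2,3,5]=3  [3,4,5]=3
  size 4 → [0,1,4,5]=1  [1,3,4,5]=4  [2,3,4,5]=6
  first=0(e) contributes 10
  first=2(a) contributes 5
|[w]| = 15

15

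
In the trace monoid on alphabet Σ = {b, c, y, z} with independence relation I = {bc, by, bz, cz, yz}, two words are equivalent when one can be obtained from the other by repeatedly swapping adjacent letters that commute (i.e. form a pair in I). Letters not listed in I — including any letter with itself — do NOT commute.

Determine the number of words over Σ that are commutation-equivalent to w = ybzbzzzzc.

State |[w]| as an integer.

#0=y has no predecessor
#1=b has no predecessor
#2=z has no predecessor
#3=b depends on [1:b]
#4=z depends on [2:z]
#5=z depends on [4:z]
#6=z depends on [5:z]
#7=z depends on [6:z]
#8=c depends on [0:y]
sources: [0:y, 1:b, 2:z]
N(rest) = Σ N(rest − s) over sources s of rest; N(one piece) = 1:
  size 1 → [3]=1  [7]=1  [8]=1
  size 2 → [0,8]=1  [1,3]=1  [3,7]=2  [3,8]=2  [6,7]=1  [7,8]=2
  size 3 → [0,3,8]=3  [0,7,8]=3  [1,3,7]=3  [1,3,8]=3  [3,6,7]=3  [3,7,8]=6  [5,6,7]=1  [6,7,8]=3
  size 4 → [0,1,3,8]=6  [0,3,7,8]=12  [0,6,7,8]=6  [1,3,6,7]=6  [1,3,7,8]=12  [3,5,6,7]=4  [3,6,7,8]=12  [4,5,6,7]=1  [5,6,7,8]=4
  size 5 → [0,1,3,7,8]=30  [0,3,6,7,8]=30  [0,5,6,7,8]=10  [1,3,5,6,7]=10  [1,3,6,7,8]=30  [2,4,5,6,7]=1  [3,4,5,6,7]=5  [3,5,6,7,8]=20  [4,5,6,7,8]=5
  size 6 → [0,1,3,6,7,8]=90  [0,3,5,6,7,8]=60  [0,4,5,6,7,8]=15  [1,3,4,5,6,7]=15  [1,3,5,6,7,8]=60  [2,3,4,5,6,7]=6  [2,4,5,6,7,8]=6  [3,4,5,6,7,8]=30
  size 7 → [0,1,3,5,6,7,8]=210  [0,2,4,5,6,7,8]=21  [0,3,4,5,6,7,8]=105  [1,2,3,4,5,6,7]=21  [1,3,4,5,6,7,8]=105  [2,3,4,5,6,7,8]=42
  first=0(y) contributes 168
  first=1(b) contributes 168
  first=2(z) contributes 420
|[w]| = 756

756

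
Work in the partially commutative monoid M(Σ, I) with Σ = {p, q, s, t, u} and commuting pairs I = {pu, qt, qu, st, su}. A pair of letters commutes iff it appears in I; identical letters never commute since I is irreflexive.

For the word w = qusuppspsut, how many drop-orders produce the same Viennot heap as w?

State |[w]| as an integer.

drop 0:q onto floor
drop 1:u onto floor
drop 2:s onto {0:q}
drop 3:u onto {1:u}
drop 4:p onto {2:s}
drop 5:p onto {4:p}
drop 6:s onto {5:p}
drop 7:p onto {6:s}
drop 8:s onto {7:p}
drop 9:u onto {3:u}
drop 10:t onto {7:p, 9:u}
ground layer = {0:q, 1:u}
drop-orders for the pieces not yet dropped (sum over which currently-grounded one goes next):
  1 to go: {8} 1  {10} 1
  2 to go: {8,10} 2  {9,10} 1
  3 to go: {3,9,10} 1  {7,8,10} 2  {8,9,10} 3
  4 to go: {1,3,9,10} 1  {3,8,9,10} 4  {6,7,8,10} 2  {7,8,9,10} 5
  5 to go: {1,3,8,9,10} 5  {3,7,8,9,10} 9  {5,6,7,8,10} 2  {6,7,8,9,10} 7
  6 to go: {1,3,7,8,9,10} 14  {3,6,7,8,9,10} 16  {4,5,6,7,8,10} 2  {5,6,7,8,9,10} 9
  7 to go: {1,3,6,7,8,9,10} 30  {2,4,5,6,7,8,10} 2  {3,5,6,7,8,9,10} 25  {4,5,6,7,8,9,10} 11
  8 to go: {0,2,4,5,6,7,8,10} 2  {1,3,5,6,7,8,9,10} 55  {2,4,5,6,7,8,9,10} 13  {3,4,5,6,7,8,9,10} 36
  9 to go: {0,2,4,5,6,7,8,9,10} 15  {1,3,4,5,6,7,8,9,10} 91  {2,3,4,5,6,7,8,9,10} 49
  if 0:q drops first: 140 orders
  if 1:u drops first: 64 orders
heap linearizations: 204

204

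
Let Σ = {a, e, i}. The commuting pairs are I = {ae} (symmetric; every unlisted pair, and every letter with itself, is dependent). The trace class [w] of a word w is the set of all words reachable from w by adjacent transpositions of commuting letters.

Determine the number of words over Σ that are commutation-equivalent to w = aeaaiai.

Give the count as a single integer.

#0=a has no predecessor
#1=e has no predecessor
#2=a depends on [0:a]
#3=a depends on [2:a]
#4=i depends on [1:e, 3:a]
#5=a depends on [4:i]
#6=i depends on [5:a]
sources: [0:a, 1:e]
N(rest) = Σ N(rest − s) over sources s of rest; N(one piece) = 1:
  size 1 → [6]=1
  size 2 → [5,6]=1
  size 3 → [4,5,6]=1
  size 4 → [1,4,5,6]=1  [3,4,5,6]=1
  size 5 → [1,3,4,5,6]=2  [2,3,4,5,6]=1
  first=0(a) contributes 3
  first=1(e) contributes 1
|[w]| = 4

4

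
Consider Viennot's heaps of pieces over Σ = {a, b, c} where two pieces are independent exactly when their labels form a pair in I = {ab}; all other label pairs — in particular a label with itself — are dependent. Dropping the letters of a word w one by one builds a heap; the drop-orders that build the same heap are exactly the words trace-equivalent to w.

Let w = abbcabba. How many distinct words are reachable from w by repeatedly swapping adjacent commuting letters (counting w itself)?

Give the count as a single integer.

18

#0=a has no predecessor
#1=b has no predecessor
#2=b depends on [1:b]
#3=c depends on [0:a, 2:b]
#4=a depends on [3:c]
#5=b depends on [3:c]
#6=b depends on [5:b]
#7=a depends on [4:a]
sources: [0:a, 1:b]
N(rest) = Σ N(rest − s) over sources s of rest; N(one piece) = 1:
  size 1 → [6]=1  [7]=1
  size 2 → [4,7]=1  [5,6]=1  [6,7]=2
  size 3 → [4,6,7]=3  [5,6,7]=3
  size 4 → [4,5,6,7]=6
  size 5 → [3,4,5,6,7]=6
  size 6 → [0,3,4,5,6,7]=6  [2,3,4,5,6,7]=6
  first=0(a) contributes 6
  first=1(b) contributes 12
|[w]| = 18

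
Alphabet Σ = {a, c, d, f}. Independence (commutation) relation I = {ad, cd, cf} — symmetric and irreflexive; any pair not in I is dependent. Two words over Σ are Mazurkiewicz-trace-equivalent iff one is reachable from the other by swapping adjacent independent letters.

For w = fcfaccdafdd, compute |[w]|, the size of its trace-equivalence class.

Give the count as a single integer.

drop 0:f onto floor
drop 1:c onto floor
drop 2:f onto {0:f}
drop 3:a onto {1:c, 2:f}
drop 4:c onto {3:a}
drop 5:c onto {4:c}
drop 6:d onto {2:f}
drop 7:a onto {5:c}
drop 8:f onto {6:d, 7:a}
drop 9:d onto {8:f}
drop 10:d onto {9:d}
ground layer = {0:f, 1:c}
drop-orders for the pieces not yet dropped (sum over which currently-grounded one goes next):
  1 to go: {10} 1
  2 to go: {9,10} 1
  3 to go: {8,9,10} 1
  4 to go: {6,8,9,10} 1  {7,8,9,10} 1
  5 to go: {5,7,8,9,10} 1  {6,7,8,9,10} 2
  6 to go: {4,5,7,8,9,10} 1  {5,6,7,8,9,10} 3
  7 to go: {3,4,5,7,8,9,10} 1  {4,5,6,7,8,9,10} 4
  8 to go: {1,3,4,5,7,8,9,10} 1  {3,4,5,6,7,8,9,10} 5
  9 to go: {1,3,4,5,6,7,8,9,10} 6  {2,3,4,5,6,7,8,9,10} 5
  if 0:f drops first: 11 orders
  if 1:c drops first: 5 orders
heap linearizations: 16

16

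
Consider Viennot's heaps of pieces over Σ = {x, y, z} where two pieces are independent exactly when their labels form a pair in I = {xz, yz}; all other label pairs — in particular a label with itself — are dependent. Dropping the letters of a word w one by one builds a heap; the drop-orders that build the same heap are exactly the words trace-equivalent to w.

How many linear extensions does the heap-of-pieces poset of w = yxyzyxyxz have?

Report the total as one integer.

piece 0:y — minimal
piece 1:x rests on {0:y}
piece 2:y rests on {1:x}
piece 3:z — minimal
piece 4:y rests on {2:y}
piece 5:x rests on {4:y}
piece 6:y rests on {5:x}
piece 7:x rests on {6:y}
piece 8:z rests on {3:z}
minimal pieces: {0:y, 3:z}
ways to finish when only these pieces remain (= sum over removing one remaining piece with nothing left below it):
  1 left: {7}→1  {8}→1
  2 left: {3,8}→1  {6,7}→1  {7,8}→2
  3 left: {3,7,8}→3  {5,6,7}→1  {6,7,8}→3
  4 left: {3,6,7,8}→6  {4,5,6,7}→1  {5,6,7,8}→4
  5 left: {2,4,5,6,7}→1  {3,5,6,7,8}→10  {4,5,6,7,8}→5
  6 left: {1,2,4,5,6,7}→1  {2,4,5,6,7,8}→6  {3,4,5,6,7,8}→15
  7 left: {0,1,2,4,5,6,7}→1  {1,2,4,5,6,7,8}→7  {2,3,4,5,6,7,8}→21
  placing 0:y first → 28 extensions
  placing 3:z first → 8 extensions
total linear extensions = 36

36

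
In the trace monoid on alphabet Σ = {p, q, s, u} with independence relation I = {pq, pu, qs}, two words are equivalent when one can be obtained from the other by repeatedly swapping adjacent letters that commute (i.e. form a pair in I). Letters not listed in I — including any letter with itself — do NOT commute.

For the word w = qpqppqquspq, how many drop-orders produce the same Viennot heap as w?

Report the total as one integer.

196

0(q) covers ∅
1(p) covers ∅
2(q) covers 0:q
3(p) covers 1:p
4(p) covers 3:p
5(q) covers 2:q
6(q) covers 5:q
7(u) covers 6:q
8(s) covers 4:p, 7:u
9(p) covers 8:s
10(q) covers 7:u
floor of heap: 0:q, 1:p
completions by unplaced set U, small U first (add the entries for U minus each lowest piece of U):
  |U|=1: {9}:1  {10}:1
  |U|=2: {8,9}:1  {9,10}:2
  |U|=3: {4,8,9}:1  {8,9,10}:3
  |U|=4: {3,4,8,9}:1  {4,8,9,10}:4  {7,8,9,10}:3
  |U|=5: {1,3,4,8,9}:1  {3,4,8,9,10}:5  {4,7,8,9,10}:7  {6,7,8,9,10}:3
  |U|=6: {1,3,4,8,9,10}:6  {3,4,7,8,9,10}:12  {4,6,7,8,9,10}:10  {5,6,7,8,9,10}:3
  |U|=7: {1,3,4,7,8,9,10}:18  {2,5,6,7,8,9,10}:3  {3,4,6,7,8,9,10}:22  {4,5,6,7,8,9,10}:13
  |U|=8: {0,2,5,6,7,8,9,10}:3  {1,3,4,6,7,8,9,10}:40  {2,4,5,6,7,8,9,10}:16  {3,4,5,6,7,8,9,10}:35
  |U|=9: {0,2,4,5,6,7,8,9,10}:19  {1,3,4,5,6,7,8,9,10}:75  {2,3,4,5,6,7,8,9,10}:51
  start at 0(q): 126
  start at 1(p): 70
sum over floor = 196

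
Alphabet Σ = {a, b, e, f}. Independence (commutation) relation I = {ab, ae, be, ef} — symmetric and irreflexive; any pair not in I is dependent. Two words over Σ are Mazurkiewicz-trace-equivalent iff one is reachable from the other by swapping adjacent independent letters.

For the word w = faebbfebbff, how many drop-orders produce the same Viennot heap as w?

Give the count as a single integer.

drop 0:f onto floor
drop 1:a onto {0:f}
drop 2:e onto floor
drop 3:b onto {0:f}
drop 4:b onto {3:b}
drop 5:f onto {1:a, 4:b}
drop 6:e onto {2:e}
drop 7:b onto {5:f}
drop 8:b onto {7:b}
drop 9:f onto {8:b}
drop 10:f onto {9:f}
ground layer = {0:f, 2:e}
drop-orders for the pieces not yet dropped (sum over which currently-grounded one goes next):
  1 to go: {6} 1  {10} 1
  2 to go: {2,6} 1  {6,10} 2  {9,10} 1
  3 to go: {2,6,10} 3  {6,9,10} 3  {8,9,10} 1
  4 to go: {2,6,9,10} 6  {6,8,9,10} 4  {7,8,9,10} 1
  5 to go: {2,6,8,9,10} 10  {5,7,8,9,10} 1  {6,7,8,9,10} 5
  6 to go: {1,5,7,8,9,10} 1  {2,6,7,8,9,10} 15  {4,5,7,8,9,10} 1  {5,6,7,8,9,10} 6
  7 to go: {1,4,5,7,8,9,10} 2  {1,5,6,7,8,9,10} 7  {2,5,6,7,8,9,10} 21  {3,4,5,7,8,9,10} 1  {4,5,6,7,8,9,10} 7
  8 to go: {1,2,5,6,7,8,9,10} 28  {1,3,4,5,7,8,9,10} 3  {1,4,5,6,7,8,9,10} 16  {2,4,5,6,7,8,9,10} 28  {3,4,5,6,7,8,9,10} 8
  9 to go: {0,1,3,4,5,7,8,9,10} 3  {1,2,4,5,6,7,8,9,10} 72  {1,3,4,5,6,7,8,9,10} 27  {2,3,4,5,6,7,8,9,10} 36
  if 0:f drops first: 135 orders
  if 2:e drops first: 30 orders
heap linearizations: 165

165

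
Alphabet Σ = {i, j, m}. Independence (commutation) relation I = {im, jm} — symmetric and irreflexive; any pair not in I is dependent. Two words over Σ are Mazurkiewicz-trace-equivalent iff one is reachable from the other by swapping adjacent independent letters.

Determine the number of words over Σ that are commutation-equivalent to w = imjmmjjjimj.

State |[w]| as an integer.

drop 0:i onto floor
drop 1:m onto floor
drop 2:j onto {0:i}
drop 3:m onto {1:m}
drop 4:m onto {3:m}
drop 5:j onto {2:j}
drop 6:j onto {5:j}
drop 7:j onto {6:j}
drop 8:i onto {7:j}
drop 9:m onto {4:m}
drop 10:j onto {8:i}
ground layer = {0:i, 1:m}
drop-orders for the pieces not yet dropped (sum over which currently-grounded one goes next):
  1 to go: {9} 1  {10} 1
  2 to go: {4,9} 1  {8,10} 1  {9,10} 2
  3 to go: {3,4,9} 1  {4,9,10} 3  {7,8,10} 1  {8,9,10} 3
  4 to go: {1,3,4,9} 1  {3,4,9,10} 4  {4,8,9,10} 6  {6,7,8,10} 1  {7,8,9,10} 4
  5 to go: {1,3,4,9,10} 5  {3,4,8,9,10} 10  {4,7,8,9,10} 10  {5,6,7,8,10} 1  {6,7,8,9,10} 5
  6 to go: {1,3,4,8,9,10} 15  {2,5,6,7,8,10} 1  {3,4,7,8,9,10} 20  {4,6,7,8,9,10} 15  {5,6,7,8,9,10} 6
  7 to go: {0,2,5,6,7,8,10} 1  {1,3,4,7,8,9,10} 35  {2,5,6,7,8,9,10} 7  {3,4,6,7,8,9,10} 35  {4,5,6,7,8,9,10} 21
  8 to go: {0,2,5,6,7,8,9,10} 8  {1,3,4,6,7,8,9,10} 70  {2,4,5,6,7,8,9,10} 28  {3,4,5,6,7,8,9,10} 56
  9 to go: {0,2,4,5,6,7,8,9,10} 36  {1,3,4,5,6,7,8,9,10} 126  {2,3,4,5,6,7,8,9,10} 84
  if 0:i drops first: 210 orders
  if 1:m drops first: 120 orders
heap linearizations: 330

330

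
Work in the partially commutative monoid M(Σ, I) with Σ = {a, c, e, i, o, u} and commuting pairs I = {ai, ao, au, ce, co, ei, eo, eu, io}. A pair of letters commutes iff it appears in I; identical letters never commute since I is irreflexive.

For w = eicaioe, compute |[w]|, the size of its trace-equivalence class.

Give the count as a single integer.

piece 0:e — minimal
piece 1:i — minimal
piece 2:c rests on {1:i}
piece 3:a rests on {0:e, 2:c}
piece 4:i rests on {2:c}
piece 5:o — minimal
piece 6:e rests on {3:a}
minimal pieces: {0:e, 1:i, 5:o}
ways to finish when only these pieces remain (= sum over removing one remaining piece with nothing left below it):
  1 left: {4}→1  {5}→1  {6}→1
  2 left: {3,6}→1  {4,5}→2  {4,6}→2  {5,6}→2
  3 left: {0,3,6}→1  {3,4,6}→3  {3,5,6}→3  {4,5,6}→6
  4 left: {0,3,4,6}→4  {0,3,5,6}→4  {2,3,4,6}→3  {3,4,5,6}→12
  5 left: {0,2,3,4,6}→7  {0,3,4,5,6}→20  {1,2,3,4,6}→3  {2,3,4,5,6}→15
  placing 0:e first → 18 extensions
  placing 1:i first → 42 extensions
  placing 5:o first → 10 extensions
total linear extensions = 70

70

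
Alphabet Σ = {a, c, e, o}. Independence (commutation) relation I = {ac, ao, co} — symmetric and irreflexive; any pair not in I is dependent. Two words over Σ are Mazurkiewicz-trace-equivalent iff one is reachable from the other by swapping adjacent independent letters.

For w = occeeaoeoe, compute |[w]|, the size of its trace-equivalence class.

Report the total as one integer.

6

piece 0:o — minimal
piece 1:c — minimal
piece 2:c rests on {1:c}
piece 3:e rests on {0:o, 2:c}
piece 4:e rests on {3:e}
piece 5:a rests on {4:e}
piece 6:o rests on {4:e}
piece 7:e rests on {5:a, 6:o}
piece 8:o rests on {7:e}
piece 9:e rests on {8:o}
minimal pieces: {0:o, 1:c}
ways to finish when only these pieces remain (= sum over removing one remaining piece with nothing left below it):
  1 left: {9}→1
  2 left: {8,9}→1
  3 left: {7,8,9}→1
  4 left: {5,7,8,9}→1  {6,7,8,9}→1
  5 left: {5,6,7,8,9}→2
  6 left: {4,5,6,7,8,9}→2
  7 left: {3,4,5,6,7,8,9}→2
  8 left: {0,3,4,5,6,7,8,9}→2  {2,3,4,5,6,7,8,9}→2
  placing 0:o first → 2 extensions
  placing 1:c first → 4 extensions
total linear extensions = 6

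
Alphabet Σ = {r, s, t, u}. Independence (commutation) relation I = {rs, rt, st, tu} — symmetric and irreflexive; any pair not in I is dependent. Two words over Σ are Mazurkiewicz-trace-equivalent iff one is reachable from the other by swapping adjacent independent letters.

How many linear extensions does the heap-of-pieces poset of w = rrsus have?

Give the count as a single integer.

0(r) covers ∅
1(r) covers 0:r
2(s) covers ∅
3(u) covers 1:r, 2:s
4(s) covers 3:u
floor of heap: 0:r, 2:s
completions by unplaced set U, small U first (add the entries for U minus each lowest piece of U):
  |U|=1: {4}:1
  |U|=2: {3,4}:1
  |U|=3: {1,3,4}:1  {2,3,4}:1
  start at 0(r): 2
  start at 2(s): 1
sum over floor = 3

3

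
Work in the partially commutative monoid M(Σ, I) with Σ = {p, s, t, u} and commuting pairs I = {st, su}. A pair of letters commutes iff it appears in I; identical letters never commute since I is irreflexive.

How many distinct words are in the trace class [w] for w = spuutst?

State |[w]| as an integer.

5

#0=s has no predecessor
#1=p depends on [0:s]
#2=u depends on [1:p]
#3=u depends on [2:u]
#4=t depends on [3:u]
#5=s depends on [1:p]
#6=t depends on [4:t]
sources: [0:s]
N(rest) = Σ N(rest − s) over sources s of rest; N(one piece) = 1:
  size 1 → [5]=1  [6]=1
  size 2 → [4,6]=1  [5,6]=2
  size 3 → [3,4,6]=1  [4,5,6]=3
  size 4 → [2,3,4,6]=1  [3,4,5,6]=4
  size 5 → [2,3,4,5,6]=5
  first=0(s) contributes 5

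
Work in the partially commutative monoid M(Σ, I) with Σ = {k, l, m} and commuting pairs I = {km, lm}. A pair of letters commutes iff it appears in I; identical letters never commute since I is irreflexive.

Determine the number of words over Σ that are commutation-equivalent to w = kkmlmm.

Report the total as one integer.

20

piece 0:k — minimal
piece 1:k rests on {0:k}
piece 2:m — minimal
piece 3:l rests on {1:k}
piece 4:m rests on {2:m}
piece 5:m rests on {4:m}
minimal pieces: {0:k, 2:m}
ways to finish when only these pieces remain (= sum over removing one remaining piece with nothing left below it):
  1 left: {3}→1  {5}→1
  2 left: {1,3}→1  {3,5}→2  {4,5}→1
  3 left: {0,1,3}→1  {1,3,5}→3  {2,4,5}→1  {3,4,5}→3
  4 left: {0,1,3,5}→4  {1,3,4,5}→6  {2,3,4,5}→4
  placing 0:k first → 10 extensions
  placing 2:m first → 10 extensions
total linear extensions = 20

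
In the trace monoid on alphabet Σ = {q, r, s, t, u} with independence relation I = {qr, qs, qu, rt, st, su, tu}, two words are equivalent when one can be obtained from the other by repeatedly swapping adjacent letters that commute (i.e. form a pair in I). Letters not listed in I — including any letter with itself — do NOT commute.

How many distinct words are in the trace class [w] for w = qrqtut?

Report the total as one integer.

0(q) covers ∅
1(r) covers ∅
2(q) covers 0:q
3(t) covers 2:q
4(u) covers 1:r
5(t) covers 3:t
floor of heap: 0:q, 1:r
completions by unplaced set U, small U first (add the entries for U minus each lowest piece of U):
  |U|=1: {4}:1  {5}:1
  |U|=2: {1,4}:1  {3,5}:1  {4,5}:2
  |U|=3: {1,4,5}:3  {2,3,5}:1  {3,4,5}:3
  |U|=4: {0,2,3,5}:1  {1,3,4,5}:6  {2,3,4,5}:4
  start at 0(q): 10
  start at 1(r): 5
sum over floor = 15

15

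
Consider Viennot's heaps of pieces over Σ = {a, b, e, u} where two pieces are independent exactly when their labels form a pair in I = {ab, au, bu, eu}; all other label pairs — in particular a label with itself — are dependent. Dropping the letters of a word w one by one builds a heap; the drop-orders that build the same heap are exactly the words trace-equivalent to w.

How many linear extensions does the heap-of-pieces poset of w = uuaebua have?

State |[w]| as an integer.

drop 0:u onto floor
drop 1:u onto {0:u}
drop 2:a onto floor
drop 3:e onto {2:a}
drop 4:b onto {3:e}
drop 5:u onto {1:u}
drop 6:a onto {3:e}
ground layer = {0:u, 2:a}
drop-orders for the pieces not yet dropped (sum over which currently-grounded one goes next):
  1 to go: {4} 1  {5} 1  {6} 1
  2 to go: {1,5} 1  {4,5} 2  {4,6} 2  {5,6} 2
  3 to go: {0,1,5} 1  {1,4,5} 3  {1,5,6} 3  {3,4,6} 2  {4,5,6} 6
  4 to go: {0,1,4,5} 4  {0,1,5,6} 4  {1,4,5,6} 12  {2,3,4,6} 2  {3,4,5,6} 8
  5 to go: {0,1,4,5,6} 20  {1,3,4,5,6} 20  {2,3,4,5,6} 10
  if 0:u drops first: 30 orders
  if 2:a drops first: 40 orders
heap linearizations: 70

70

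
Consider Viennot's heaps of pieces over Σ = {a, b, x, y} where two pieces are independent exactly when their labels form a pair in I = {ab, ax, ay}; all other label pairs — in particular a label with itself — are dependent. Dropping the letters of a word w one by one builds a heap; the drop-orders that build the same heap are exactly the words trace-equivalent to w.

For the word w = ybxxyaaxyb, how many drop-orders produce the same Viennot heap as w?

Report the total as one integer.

#0=y has no predecessor
#1=b depends on [0:y]
#2=x depends on [1:b]
#3=x depends on [2:x]
#4=y depends on [3:x]
#5=a has no predecessor
#6=a depends on [5:a]
#7=x depends on [4:y]
#8=y depends on [7:x]
#9=b depends on [8:y]
sources: [0:y, 5:a]
N(rest) = Σ N(rest − s) over sources s of rest; N(one piece) = 1:
  size 1 → [6]=1  [9]=1
  size 2 → [5,6]=1  [6,9]=2  [8,9]=1
  size 3 → [5,6,9]=3  [6,8,9]=3  [7,8,9]=1
  size 4 → [4,7,8,9]=1  [5,6,8,9]=6  [6,7,8,9]=4
  size 5 → [3,4,7,8,9]=1  [4,6,7,8,9]=5  [5,6,7,8,9]=10
  size 6 → [2,3,4,7,8,9]=1  [3,4,6,7,8,9]=6  [4,5,6,7,8,9]=15
  size 7 → [1,2,3,4,7,8,9]=1  [2,3,4,6,7,8,9]=7  [3,4,5,6,7,8,9]=21
  size 8 → [0,1,2,3,4,7,8,9]=1  [1,2,3,4,6,7,8,9]=8  [2,3,4,5,6,7,8,9]=28
  first=0(y) contributes 36
  first=5(a) contributes 9
|[w]| = 45

45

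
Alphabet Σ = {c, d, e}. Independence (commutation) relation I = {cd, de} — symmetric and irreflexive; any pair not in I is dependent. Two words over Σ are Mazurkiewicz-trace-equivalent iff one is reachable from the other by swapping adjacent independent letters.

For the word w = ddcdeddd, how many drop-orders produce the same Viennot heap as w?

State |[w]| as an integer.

piece 0:d — minimal
piece 1:d rests on {0:d}
piece 2:c — minimal
piece 3:d rests on {1:d}
piece 4:e rests on {2:c}
piece 5:d rests on {3:d}
piece 6:d rests on {5:d}
piece 7:d rests on {6:d}
minimal pieces: {0:d, 2:c}
ways to finish when only these pieces remain (= sum over removing one remaining piece with nothing left below it):
  1 left: {4}→1  {7}→1
  2 left: {2,4}→1  {4,7}→2  {6,7}→1
  3 left: {2,4,7}→3  {4,6,7}→3  {5,6,7}→1
  4 left: {2,4,6,7}→6  {3,5,6,7}→1  {4,5,6,7}→4
  5 left: {1,3,5,6,7}→1  {2,4,5,6,7}→10  {3,4,5,6,7}→5
  6 left: {0,1,3,5,6,7}→1  {1,3,4,5,6,7}→6  {2,3,4,5,6,7}→15
  placing 0:d first → 21 extensions
  placing 2:c first → 7 extensions
total linear extensions = 28

28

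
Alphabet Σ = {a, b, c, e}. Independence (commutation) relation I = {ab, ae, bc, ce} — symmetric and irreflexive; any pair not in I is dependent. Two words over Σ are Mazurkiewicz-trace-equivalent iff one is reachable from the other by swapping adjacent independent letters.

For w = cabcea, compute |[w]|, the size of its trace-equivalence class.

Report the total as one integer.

15

piece 0:c — minimal
piece 1:a rests on {0:c}
piece 2:b — minimal
piece 3:c rests on {1:a}
piece 4:e rests on {2:b}
piece 5:a rests on {3:c}
minimal pieces: {0:c, 2:b}
ways to finish when only these pieces remain (= sum over removing one remaining piece with nothing left below it):
  1 left: {4}→1  {5}→1
  2 left: {2,4}→1  {3,5}→1  {4,5}→2
  3 left: {1,3,5}→1  {2,4,5}→3  {3,4,5}→3
  4 left: {0,1,3,5}→1  {1,3,4,5}→4  {2,3,4,5}→6
  placing 0:c first → 10 extensions
  placing 2:b first → 5 extensions
total linear extensions = 15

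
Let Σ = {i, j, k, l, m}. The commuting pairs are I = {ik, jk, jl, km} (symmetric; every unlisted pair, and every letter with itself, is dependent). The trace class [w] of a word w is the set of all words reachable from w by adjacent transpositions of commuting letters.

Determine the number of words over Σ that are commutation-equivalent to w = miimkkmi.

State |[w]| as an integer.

28

piece 0:m — minimal
piece 1:i rests on {0:m}
piece 2:i rests on {1:i}
piece 3:m rests on {2:i}
piece 4:k — minimal
piece 5:k rests on {4:k}
piece 6:m rests on {3:m}
piece 7:i rests on {6:m}
minimal pieces: {0:m, 4:k}
ways to finish when only these pieces remain (= sum over removing one remaining piece with nothing left below it):
  1 left: {5}→1  {7}→1
  2 left: {4,5}→1  {5,7}→2  {6,7}→1
  3 left: {3,6,7}→1  {4,5,7}→3  {5,6,7}→3
  4 left: {2,3,6,7}→1  {3,5,6,7}→4  {4,5,6,7}→6
  5 left: {1,2,3,6,7}→1  {2,3,5,6,7}→5  {3,4,5,6,7}→10
  6 left: {0,1,2,3,6,7}→1  {1,2,3,5,6,7}→6  {2,3,4,5,6,7}→15
  placing 0:m first → 21 extensions
  placing 4:k first → 7 extensions
total linear extensions = 28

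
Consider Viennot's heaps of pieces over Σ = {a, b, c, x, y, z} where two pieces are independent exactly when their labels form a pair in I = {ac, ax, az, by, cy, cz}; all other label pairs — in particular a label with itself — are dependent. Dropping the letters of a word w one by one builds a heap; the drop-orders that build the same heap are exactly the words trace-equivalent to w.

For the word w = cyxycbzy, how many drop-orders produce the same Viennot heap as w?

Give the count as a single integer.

6

#0=c has no predecessor
#1=y has no predecessor
#2=x depends on [0:c, 1:y]
#3=y depends on [2:x]
#4=c depends on [2:x]
#5=b depends on [4:c]
#6=z depends on [3:y, 5:b]
#7=y depends on [6:z]
sources: [0:c, 1:y]
N(rest) = Σ N(rest − s) over sources s of rest; N(one piece) = 1:
  size 1 → [7]=1
  size 2 → [6,7]=1
  size 3 → [3,6,7]=1  [5,6,7]=1
  size 4 → [3,5,6,7]=2  [4,5,6,7]=1
  size 5 → [3,4,5,6,7]=3
  size 6 → [2,3,4,5,6,7]=3
  first=0(c) contributes 3
  first=1(y) contributes 3
|[w]| = 6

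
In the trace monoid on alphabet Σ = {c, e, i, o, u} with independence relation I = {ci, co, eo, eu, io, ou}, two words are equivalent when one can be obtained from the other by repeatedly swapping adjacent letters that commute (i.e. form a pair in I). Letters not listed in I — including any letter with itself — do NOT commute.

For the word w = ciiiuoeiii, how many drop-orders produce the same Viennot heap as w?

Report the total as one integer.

drop 0:c onto floor
drop 1:i onto floor
drop 2:i onto {1:i}
drop 3:i onto {2:i}
drop 4:u onto {0:c, 3:i}
drop 5:o onto floor
drop 6:e onto {0:c, 3:i}
drop 7:i onto {4:u, 6:e}
drop 8:i onto {7:i}
drop 9:i onto {8:i}
ground layer = {0:c, 1:i, 5:o}
drop-orders for the pieces not yet dropped (sum over which currently-grounded one goes next):
  1 to go: {5} 1  {9} 1
  2 to go: {5,9} 2  {8,9} 1
  3 to go: {5,8,9} 3  {7,8,9} 1
  4 to go: {4,7,8,9} 1  {5,7,8,9} 4  {6,7,8,9} 1
  5 to go: {4,5,7,8,9} 5  {4,6,7,8,9} 2  {5,6,7,8,9} 5
  6 to go: {0,4,6,7,8,9} 2  {3,4,6,7,8,9} 2  {4,5,6,7,8,9} 12
  7 to go: {0,3,4,6,7,8,9} 4  {0,4,5,6,7,8,9} 14  {2,3,4,6,7,8,9} 2  {3,4,5,6,7,8,9} 14
  8 to go: {0,2,3,4,6,7,8,9} 6  {0,3,4,5,6,7,8,9} 32  {1,2,3,4,6,7,8,9} 2  {2,3,4,5,6,7,8,9} 16
  if 0:c drops first: 18 orders
  if 1:i drops first: 54 orders
  if 5:o drops first: 8 orders
heap linearizations: 80

80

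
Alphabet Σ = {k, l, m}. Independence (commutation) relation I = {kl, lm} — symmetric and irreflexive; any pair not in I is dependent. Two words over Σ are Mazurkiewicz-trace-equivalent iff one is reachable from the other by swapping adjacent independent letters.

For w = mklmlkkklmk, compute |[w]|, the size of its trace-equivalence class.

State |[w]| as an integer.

drop 0:m onto floor
drop 1:k onto {0:m}
drop 2:l onto floor
drop 3:m onto {1:k}
drop 4:l onto {2:l}
drop 5:k onto {3:m}
drop 6:k onto {5:k}
drop 7:k onto {6:k}
drop 8:l onto {4:l}
drop 9:m onto {7:k}
drop 10:k onto {9:m}
ground layer = {0:m, 2:l}
drop-orders for the pieces not yet dropped (sum over which currently-grounded one goes next):
  1 to go: {8} 1  {10} 1
  2 to go: {4,8} 1  {8,10} 2  {9,10} 1
  3 to go: {2,4,8} 1  {4,8,10} 3  {7,9,10} 1  {8,9,10} 3
  4 to go: {2,4,8,10} 4  {4,8,9,10} 6  {6,7,9,10} 1  {7,8,9,10} 4
  5 to go: {2,4,8,9,10} 10  {4,7,8,9,10} 10  {5,6,7,9,10} 1  {6,7,8,9,10} 5
  6 to go: {2,4,7,8,9,10} 20  {3,5,6,7,9,10} 1  {4,6,7,8,9,10} 15  {5,6,7,8,9,10} 6
  7 to go: {1,3,5,6,7,9,10} 1  {2,4,6,7,8,9,10} 35  {3,5,6,7,8,9,10} 7  {4,5,6,7,8,9,10} 21
  8 to go: {0,1,3,5,6,7,9,10} 1  {1,3,5,6,7,8,9,10} 8  {2,4,5,6,7,8,9,10} 56  {3,4,5,6,7,8,9,10} 28
  9 to go: {0,1,3,5,6,7,8,9,10} 9  {1,3,4,5,6,7,8,9,10} 36  {2,3,4,5,6,7,8,9,10} 84
  if 0:m drops first: 120 orders
  if 2:l drops first: 45 orders
heap linearizations: 165

165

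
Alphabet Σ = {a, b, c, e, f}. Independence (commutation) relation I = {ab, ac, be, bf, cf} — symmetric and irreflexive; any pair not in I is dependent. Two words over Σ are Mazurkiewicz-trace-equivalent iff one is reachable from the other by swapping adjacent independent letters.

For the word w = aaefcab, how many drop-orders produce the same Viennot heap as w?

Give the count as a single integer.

6

drop 0:a onto floor
drop 1:a onto {0:a}
drop 2:e onto {1:a}
drop 3:f onto {2:e}
drop 4:c onto {2:e}
drop 5:a onto {3:f}
drop 6:b onto {4:c}
ground layer = {0:a}
drop-orders for the pieces not yet dropped (sum over which currently-grounded one goes next):
  1 to go: {5} 1  {6} 1
  2 to go: {3,5} 1  {4,6} 1  {5,6} 2
  3 to go: {3,5,6} 3  {4,5,6} 3
  4 to go: {3,4,5,6} 6
  5 to go: {2,3,4,5,6} 6
  if 0:a drops first: 6 orders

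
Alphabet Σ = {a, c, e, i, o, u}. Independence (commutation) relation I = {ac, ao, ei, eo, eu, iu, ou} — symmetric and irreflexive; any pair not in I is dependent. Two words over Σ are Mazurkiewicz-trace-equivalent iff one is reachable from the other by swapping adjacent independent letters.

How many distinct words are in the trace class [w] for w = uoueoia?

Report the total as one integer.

drop 0:u onto floor
drop 1:o onto floor
drop 2:u onto {0:u}
drop 3:e onto floor
drop 4:o onto {1:o}
drop 5:i onto {4:o}
drop 6:a onto {2:u, 3:e, 5:i}
ground layer = {0:u, 1:o, 3:e}
drop-orders for the pieces not yet dropped (sum over which currently-grounded one goes next):
  1 to go: {6} 1
  2 to go: {2,6} 1  {3,6} 1  {5,6} 1
  3 to go: {0,2,6} 1  {2,3,6} 2  {2,5,6} 2  {3,5,6} 2  {4,5,6} 1
  4 to go: {0,2,3,6} 3  {0,2,5,6} 3  {1,4,5,6} 1  {2,3,5,6} 6  {2,4,5,6} 3  {3,4,5,6} 3
  5 to go: {0,2,3,5,6} 12  {0,2,4,5,6} 6  {1,2,4,5,6} 4  {1,3,4,5,6} 4  {2,3,4,5,6} 12
  if 0:u drops first: 20 orders
  if 1:o drops first: 30 orders
  if 3:e drops first: 10 orders
heap linearizations: 60

60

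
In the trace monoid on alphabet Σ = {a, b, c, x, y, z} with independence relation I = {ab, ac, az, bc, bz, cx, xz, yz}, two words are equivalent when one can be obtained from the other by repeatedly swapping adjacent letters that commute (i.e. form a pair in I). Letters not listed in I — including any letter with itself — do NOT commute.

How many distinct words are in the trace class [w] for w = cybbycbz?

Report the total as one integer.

3

piece 0:c — minimal
piece 1:y rests on {0:c}
piece 2:b rests on {1:y}
piece 3:b rests on {2:b}
piece 4:y rests on {3:b}
piece 5:c rests on {4:y}
piece 6:b rests on {4:y}
piece 7:z rests on {5:c}
minimal pieces: {0:c}
ways to finish when only these pieces remain (= sum over removing one remaining piece with nothing left below it):
  1 left: {6}→1  {7}→1
  2 left: {5,7}→1  {6,7}→2
  3 left: {5,6,7}→3
  4 left: {4,5,6,7}→3
  5 left: {3,4,5,6,7}→3
  6 left: {2,3,4,5,6,7}→3
  placing 0:c first → 3 extensions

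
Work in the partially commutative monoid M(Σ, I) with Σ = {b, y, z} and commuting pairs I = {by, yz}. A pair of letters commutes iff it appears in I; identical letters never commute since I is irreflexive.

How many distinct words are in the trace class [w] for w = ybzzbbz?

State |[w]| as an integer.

0(y) covers ∅
1(b) covers ∅
2(z) covers 1:b
3(z) covers 2:z
4(b) covers 3:z
5(b) covers 4:b
6(z) covers 5:b
floor of heap: 0:y, 1:b
completions by unplaced set U, small U first (add the entries for U minus each lowest piece of U):
  |U|=1: {0}:1  {6}:1
  |U|=2: {0,6}:2  {5,6}:1
  |U|=3: {0,5,6}:3  {4,5,6}:1
  |U|=4: {0,4,5,6}:4  {3,4,5,6}:1
  |U|=5: {0,3,4,5,6}:5  {2,3,4,5,6}:1
  start at 0(y): 1
  start at 1(b): 6
sum over floor = 7

7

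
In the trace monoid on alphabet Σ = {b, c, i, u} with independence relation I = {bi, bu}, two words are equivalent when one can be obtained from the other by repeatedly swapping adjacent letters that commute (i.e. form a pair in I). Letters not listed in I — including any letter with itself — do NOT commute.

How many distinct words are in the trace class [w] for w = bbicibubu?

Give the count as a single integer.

30

#0=b has no predecessor
#1=b depends on [0:b]
#2=i has no predecessor
#3=c depends on [1:b, 2:i]
#4=i depends on [3:c]
#5=b depends on [3:c]
#6=u depends on [4:i]
#7=b depends on [5:b]
#8=u depends on [6:u]
sources: [0:b, 2:i]
N(rest) = Σ N(rest − s) over sources s of rest; N(one piece) = 1:
  size 1 → [7]=1  [8]=1
  size 2 → [5,7]=1  [6,8]=1  [7,8]=2
  size 3 → [4,6,8]=1  [5,7,8]=3  [6,7,8]=3
  size 4 → [4,6,7,8]=4  [5,6,7,8]=6
  size 5 → [4,5,6,7,8]=10
  size 6 → [3,4,5,6,7,8]=10
  size 7 → [1,3,4,5,6,7,8]=10  [2,3,4,5,6,7,8]=10
  first=0(b) contributes 20
  first=2(i) contributes 10
|[w]| = 30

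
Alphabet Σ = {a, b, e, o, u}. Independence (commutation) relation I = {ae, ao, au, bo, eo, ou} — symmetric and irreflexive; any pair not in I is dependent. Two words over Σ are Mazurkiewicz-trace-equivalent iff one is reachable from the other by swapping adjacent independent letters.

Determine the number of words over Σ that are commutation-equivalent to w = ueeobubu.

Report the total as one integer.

0(u) covers ∅
1(e) covers 0:u
2(e) covers 1:e
3(o) covers ∅
4(b) covers 2:e
5(u) covers 4:b
6(b) covers 5:u
7(u) covers 6:b
floor of heap: 0:u, 3:o
completions by unplaced set U, small U first (add the entries for U minus each lowest piece of U):
  |U|=1: {3}:1  {7}:1
  |U|=2: {3,7}:2  {6,7}:1
  |U|=3: {3,6,7}:3  {5,6,7}:1
  |U|=4: {3,5,6,7}:4  {4,5,6,7}:1
  |U|=5: {2,4,5,6,7}:1  {3,4,5,6,7}:5
  |U|=6: {1,2,4,5,6,7}:1  {2,3,4,5,6,7}:6
  start at 0(u): 7
  start at 3(o): 1
sum over floor = 8

8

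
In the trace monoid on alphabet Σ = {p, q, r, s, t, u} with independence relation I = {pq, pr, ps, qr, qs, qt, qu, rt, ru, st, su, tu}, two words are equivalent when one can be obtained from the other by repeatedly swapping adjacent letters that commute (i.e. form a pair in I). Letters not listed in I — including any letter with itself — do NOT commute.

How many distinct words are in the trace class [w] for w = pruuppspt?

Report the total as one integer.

piece 0:p — minimal
piece 1:r — minimal
piece 2:u rests on {0:p}
piece 3:u rests on {2:u}
piece 4:p rests on {3:u}
piece 5:p rests on {4:p}
piece 6:s rests on {1:r}
piece 7:p rests on {5:p}
piece 8:t rests on {7:p}
minimal pieces: {0:p, 1:r}
ways to finish when only these pieces remain (= sum over removing one remaining piece with nothing left below it):
  1 left: {6}→1  {8}→1
  2 left: {1,6}→1  {6,8}→2  {7,8}→1
  3 left: {1,6,8}→3  {5,7,8}→1  {6,7,8}→3
  4 left: {1,6,7,8}→6  {4,5,7,8}→1  {5,6,7,8}→4
  5 left: {1,5,6,7,8}→10  {3,4,5,7,8}→1  {4,5,6,7,8}→5
  6 left: {1,4,5,6,7,8}→15  {2,3,4,5,7,8}→1  {3,4,5,6,7,8}→6
  7 left: {0,2,3,4,5,7,8}→1  {1,3,4,5,6,7,8}→21  {2,3,4,5,6,7,8}→7
  placing 0:p first → 28 extensions
  placing 1:r first → 8 extensions
total linear extensions = 36

36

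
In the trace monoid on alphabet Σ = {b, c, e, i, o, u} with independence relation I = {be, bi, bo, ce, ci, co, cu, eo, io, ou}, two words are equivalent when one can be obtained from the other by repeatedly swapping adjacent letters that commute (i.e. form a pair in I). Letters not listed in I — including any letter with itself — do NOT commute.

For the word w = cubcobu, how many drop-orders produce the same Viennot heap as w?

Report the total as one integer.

14

piece 0:c — minimal
piece 1:u — minimal
piece 2:b rests on {0:c, 1:u}
piece 3:c rests on {2:b}
piece 4:o — minimal
piece 5:b rests on {3:c}
piece 6:u rests on {5:b}
minimal pieces: {0:c, 1:u, 4:o}
ways to finish when only these pieces remain (= sum over removing one remaining piece with nothing left below it):
  1 left: {4}→1  {6}→1
  2 left: {4,6}→2  {5,6}→1
  3 left: {3,5,6}→1  {4,5,6}→3
  4 left: {2,3,5,6}→1  {3,4,5,6}→4
  5 left: {0,2,3,5,6}→1  {1,2,3,5,6}→1  {2,3,4,5,6}→5
  placing 0:c first → 6 extensions
  placing 1:u first → 6 extensions
  placing 4:o first → 2 extensions
total linear extensions = 14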